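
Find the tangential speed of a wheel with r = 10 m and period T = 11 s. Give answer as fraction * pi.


Given: radius r = 10 m, period T = 11 s
Using v = 2*pi*r / T
v = 2*pi*10 / 11
v = 20*pi / 11
v = 20/11*pi m/s

20/11*pi m/s


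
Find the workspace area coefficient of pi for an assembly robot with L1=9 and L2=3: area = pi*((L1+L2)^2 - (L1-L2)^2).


Given: L1 = 9, L2 = 3
(L1+L2)^2 = (12)^2 = 144
(L1-L2)^2 = (6)^2 = 36
Difference = 144 - 36 = 108
This equals 4*L1*L2 = 4*9*3 = 108
Workspace area = 108*pi

108


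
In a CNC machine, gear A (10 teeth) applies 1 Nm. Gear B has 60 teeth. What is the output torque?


Given: N1 = 10, N2 = 60, T1 = 1 Nm
Using T2/T1 = N2/N1
T2 = T1 * N2 / N1
T2 = 1 * 60 / 10
T2 = 60 / 10
T2 = 6 Nm

6 Nm


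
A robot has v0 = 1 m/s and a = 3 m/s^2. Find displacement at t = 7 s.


Given: v0 = 1 m/s, a = 3 m/s^2, t = 7 s
Using s = v0*t + (1/2)*a*t^2
s = 1*7 + (1/2)*3*7^2
s = 7 + (1/2)*147
s = 7 + 147/2
s = 161/2

161/2 m


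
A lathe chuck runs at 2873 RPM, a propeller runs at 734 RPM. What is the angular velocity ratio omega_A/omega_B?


Given: RPM_A = 2873, RPM_B = 734
omega = 2*pi*RPM/60, so omega_A/omega_B = RPM_A / RPM_B
omega_A/omega_B = 2873 / 734
omega_A/omega_B = 2873/734

2873/734


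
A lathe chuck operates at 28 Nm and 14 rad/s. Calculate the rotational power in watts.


Given: tau = 28 Nm, omega = 14 rad/s
Using P = tau * omega
P = 28 * 14
P = 392 W

392 W


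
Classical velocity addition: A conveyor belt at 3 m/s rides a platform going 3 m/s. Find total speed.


Given: object velocity = 3 m/s, platform velocity = 3 m/s (same direction)
Using classical velocity addition: v_total = v_object + v_platform
v_total = 3 + 3
v_total = 6 m/s

6 m/s


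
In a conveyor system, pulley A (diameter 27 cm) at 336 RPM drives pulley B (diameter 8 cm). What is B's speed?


Given: D1 = 27 cm, w1 = 336 RPM, D2 = 8 cm
Using D1*w1 = D2*w2
w2 = D1*w1 / D2
w2 = 27*336 / 8
w2 = 9072 / 8
w2 = 1134 RPM

1134 RPM


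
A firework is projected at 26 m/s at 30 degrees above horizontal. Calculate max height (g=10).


Given: v0 = 26 m/s, theta = 30 deg, g = 10 m/s^2
sin^2(30) = 1/4
Using H = v0^2 * sin^2(theta) / (2*g)
H = 26^2 * 1/4 / (2*10)
H = 676 * 1/4 / 20
H = 169 / 20
H = 169/20 m

169/20 m


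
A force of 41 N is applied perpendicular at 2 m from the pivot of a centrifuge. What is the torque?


Given: F = 41 N, r = 2 m, angle = 90 deg (perpendicular)
Using tau = F * r * sin(90)
sin(90) = 1
tau = 41 * 2 * 1
tau = 82 Nm

82 Nm


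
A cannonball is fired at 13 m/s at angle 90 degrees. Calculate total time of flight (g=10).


Given: v0 = 13 m/s, theta = 90 deg, g = 10 m/s^2
sin(90) = 1
Using T = 2*v0*sin(theta) / g
T = 2*13*1 / 10
T = 26 / 10
T = 13/5 s

13/5 s


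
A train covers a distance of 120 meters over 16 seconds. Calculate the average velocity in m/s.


Given: distance d = 120 m, time t = 16 s
Using v = d / t
v = 120 / 16
v = 15/2 m/s

15/2 m/s


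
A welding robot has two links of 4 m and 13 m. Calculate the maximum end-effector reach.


Given: L1 = 4 m, L2 = 13 m
For a 2-link planar arm, max reach = L1 + L2 (fully extended)
Max reach = 4 + 13
Max reach = 17 m

17 m


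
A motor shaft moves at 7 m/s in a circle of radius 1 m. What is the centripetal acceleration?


Given: v = 7 m/s, r = 1 m
Using a_c = v^2 / r
a_c = 7^2 / 1
a_c = 49 / 1
a_c = 49 m/s^2

49 m/s^2


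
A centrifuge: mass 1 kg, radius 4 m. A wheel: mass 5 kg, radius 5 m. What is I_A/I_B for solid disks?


Given: M1=1 kg, R1=4 m, M2=5 kg, R2=5 m
For a disk: I = (1/2)*M*R^2, so I_A/I_B = (M1*R1^2)/(M2*R2^2)
M1*R1^2 = 1*16 = 16
M2*R2^2 = 5*25 = 125
I_A/I_B = 16/125 = 16/125

16/125


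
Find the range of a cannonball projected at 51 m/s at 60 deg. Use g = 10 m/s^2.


Given: v0 = 51 m/s, theta = 60 deg, g = 10 m/s^2
sin(2*60) = sin(120) = sqrt(3)/2
Using R = v0^2 * sin(2*theta) / g
R = 51^2 * (sqrt(3)/2) / 10
R = 2601 * sqrt(3) / 20
R = 2601/20*sqrt(3) m

2601/20*sqrt(3) m


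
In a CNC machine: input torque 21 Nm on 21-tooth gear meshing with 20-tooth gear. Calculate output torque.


Given: N1 = 21, N2 = 20, T1 = 21 Nm
Using T2/T1 = N2/N1
T2 = T1 * N2 / N1
T2 = 21 * 20 / 21
T2 = 420 / 21
T2 = 20 Nm

20 Nm


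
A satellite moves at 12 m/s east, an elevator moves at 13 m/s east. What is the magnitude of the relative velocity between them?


Given: v_A = 12 m/s east, v_B = 13 m/s east
Both move in the same direction; relative speed = |v_A - v_B|
|12 - 13| = |-1|
= 1 m/s

1 m/s


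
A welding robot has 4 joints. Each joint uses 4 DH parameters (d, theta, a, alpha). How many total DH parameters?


Given: 4 joints, 4 DH parameters per joint (d, theta, a, alpha)
Total DH parameters = number_of_joints * 4
Total = 4 * 4
Total = 16

16


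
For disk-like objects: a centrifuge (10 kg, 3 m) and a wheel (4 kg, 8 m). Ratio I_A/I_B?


Given: M1=10 kg, R1=3 m, M2=4 kg, R2=8 m
For a disk: I = (1/2)*M*R^2, so I_A/I_B = (M1*R1^2)/(M2*R2^2)
M1*R1^2 = 10*9 = 90
M2*R2^2 = 4*64 = 256
I_A/I_B = 90/256 = 45/128

45/128


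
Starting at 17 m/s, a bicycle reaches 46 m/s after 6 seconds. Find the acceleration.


Given: initial velocity v0 = 17 m/s, final velocity v = 46 m/s, time t = 6 s
Using a = (v - v0) / t
a = (46 - 17) / 6
a = 29 / 6
a = 29/6 m/s^2

29/6 m/s^2


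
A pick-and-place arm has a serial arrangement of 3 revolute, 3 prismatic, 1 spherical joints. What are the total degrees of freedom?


Given: serial robot with 3 revolute, 3 prismatic, 1 spherical joints
DOF contribution per joint type: revolute=1, prismatic=1, spherical=3, fixed=0
DOF = 3*1 + 3*1 + 1*3
DOF = 9

9


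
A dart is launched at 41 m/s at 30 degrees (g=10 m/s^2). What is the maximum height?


Given: v0 = 41 m/s, theta = 30 deg, g = 10 m/s^2
sin^2(30) = 1/4
Using H = v0^2 * sin^2(theta) / (2*g)
H = 41^2 * 1/4 / (2*10)
H = 1681 * 1/4 / 20
H = 1681/4 / 20
H = 1681/80 m

1681/80 m


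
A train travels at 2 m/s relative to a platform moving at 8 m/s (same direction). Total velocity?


Given: object velocity = 2 m/s, platform velocity = 8 m/s (same direction)
Using classical velocity addition: v_total = v_object + v_platform
v_total = 2 + 8
v_total = 10 m/s

10 m/s


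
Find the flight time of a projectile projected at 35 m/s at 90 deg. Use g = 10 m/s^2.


Given: v0 = 35 m/s, theta = 90 deg, g = 10 m/s^2
sin(90) = 1
Using T = 2*v0*sin(theta) / g
T = 2*35*1 / 10
T = 70 / 10
T = 7 s

7 s


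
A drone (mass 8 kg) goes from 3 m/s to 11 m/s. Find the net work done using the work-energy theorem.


Given: m = 8 kg, v0 = 3 m/s, v = 11 m/s
Using W = (1/2)*m*(v^2 - v0^2)
v^2 = 11^2 = 121
v0^2 = 3^2 = 9
v^2 - v0^2 = 121 - 9 = 112
W = (1/2)*8*112 = 448 J

448 J


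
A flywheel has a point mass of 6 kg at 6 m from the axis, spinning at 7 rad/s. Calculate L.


Given: m = 6 kg, r = 6 m, omega = 7 rad/s
For a point mass: I = m*r^2
I = 6*6^2 = 6*36 = 216
L = I*omega = 216*7
L = 1512 kg*m^2/s

1512 kg*m^2/s


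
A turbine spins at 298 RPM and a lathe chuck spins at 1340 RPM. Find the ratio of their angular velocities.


Given: RPM_A = 298, RPM_B = 1340
omega = 2*pi*RPM/60, so omega_A/omega_B = RPM_A / RPM_B
omega_A/omega_B = 298 / 1340
omega_A/omega_B = 149/670

149/670


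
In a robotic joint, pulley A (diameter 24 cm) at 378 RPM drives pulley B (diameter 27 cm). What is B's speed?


Given: D1 = 24 cm, w1 = 378 RPM, D2 = 27 cm
Using D1*w1 = D2*w2
w2 = D1*w1 / D2
w2 = 24*378 / 27
w2 = 9072 / 27
w2 = 336 RPM

336 RPM


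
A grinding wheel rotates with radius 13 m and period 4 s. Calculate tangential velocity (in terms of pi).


Given: radius r = 13 m, period T = 4 s
Using v = 2*pi*r / T
v = 2*pi*13 / 4
v = 26*pi / 4
v = 13/2*pi m/s

13/2*pi m/s


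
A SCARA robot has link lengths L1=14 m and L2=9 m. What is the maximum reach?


Given: L1 = 14 m, L2 = 9 m
For a 2-link planar arm, max reach = L1 + L2 (fully extended)
Max reach = 14 + 9
Max reach = 23 m

23 m


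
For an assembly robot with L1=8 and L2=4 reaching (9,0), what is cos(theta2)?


Given: L1 = 8, L2 = 4, target (x, y) = (9, 0)
Using cos(theta2) = (x^2 + y^2 - L1^2 - L2^2) / (2*L1*L2)
x^2 + y^2 = 9^2 + 0 = 81
L1^2 + L2^2 = 64 + 16 = 80
Numerator = 81 - 80 = 1
Denominator = 2*8*4 = 64
cos(theta2) = 1/64 = 1/64

1/64


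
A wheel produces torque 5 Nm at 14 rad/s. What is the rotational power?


Given: tau = 5 Nm, omega = 14 rad/s
Using P = tau * omega
P = 5 * 14
P = 70 W

70 W


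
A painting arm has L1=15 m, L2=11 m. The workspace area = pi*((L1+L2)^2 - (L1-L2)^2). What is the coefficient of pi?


Given: L1 = 15, L2 = 11
(L1+L2)^2 = (26)^2 = 676
(L1-L2)^2 = (4)^2 = 16
Difference = 676 - 16 = 660
This equals 4*L1*L2 = 4*15*11 = 660
Workspace area = 660*pi

660


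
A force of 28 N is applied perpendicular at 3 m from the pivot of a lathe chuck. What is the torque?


Given: F = 28 N, r = 3 m, angle = 90 deg (perpendicular)
Using tau = F * r * sin(90)
sin(90) = 1
tau = 28 * 3 * 1
tau = 84 Nm

84 Nm


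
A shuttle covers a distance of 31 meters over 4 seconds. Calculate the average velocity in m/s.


Given: distance d = 31 m, time t = 4 s
Using v = d / t
v = 31 / 4
v = 31/4 m/s

31/4 m/s


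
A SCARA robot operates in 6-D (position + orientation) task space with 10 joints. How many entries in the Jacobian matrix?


Given: task space dimension = 6, joints = 10
Jacobian is a 6 x 10 matrix
Total entries = rows * columns
Total = 6 * 10
Total = 60

60


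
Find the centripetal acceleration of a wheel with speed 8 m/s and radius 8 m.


Given: v = 8 m/s, r = 8 m
Using a_c = v^2 / r
a_c = 8^2 / 8
a_c = 64 / 8
a_c = 8 m/s^2

8 m/s^2


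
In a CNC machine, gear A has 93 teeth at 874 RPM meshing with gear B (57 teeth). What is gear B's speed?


Given: N1 = 93 teeth, w1 = 874 RPM, N2 = 57 teeth
Using N1*w1 = N2*w2
w2 = N1*w1 / N2
w2 = 93*874 / 57
w2 = 81282 / 57
w2 = 1426 RPM

1426 RPM


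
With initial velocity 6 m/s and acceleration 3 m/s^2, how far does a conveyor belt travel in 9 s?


Given: v0 = 6 m/s, a = 3 m/s^2, t = 9 s
Using s = v0*t + (1/2)*a*t^2
s = 6*9 + (1/2)*3*9^2
s = 54 + (1/2)*243
s = 54 + 243/2
s = 351/2

351/2 m


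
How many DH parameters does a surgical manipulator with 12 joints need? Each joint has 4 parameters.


Given: 12 joints, 4 DH parameters per joint (d, theta, a, alpha)
Total DH parameters = number_of_joints * 4
Total = 12 * 4
Total = 48

48


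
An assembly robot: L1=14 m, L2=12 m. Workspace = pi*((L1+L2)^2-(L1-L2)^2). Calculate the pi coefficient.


Given: L1 = 14, L2 = 12
(L1+L2)^2 = (26)^2 = 676
(L1-L2)^2 = (2)^2 = 4
Difference = 676 - 4 = 672
This equals 4*L1*L2 = 4*14*12 = 672
Workspace area = 672*pi

672


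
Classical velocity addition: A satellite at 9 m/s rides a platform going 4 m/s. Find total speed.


Given: object velocity = 9 m/s, platform velocity = 4 m/s (same direction)
Using classical velocity addition: v_total = v_object + v_platform
v_total = 9 + 4
v_total = 13 m/s

13 m/s


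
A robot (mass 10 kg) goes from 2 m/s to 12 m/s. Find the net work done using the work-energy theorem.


Given: m = 10 kg, v0 = 2 m/s, v = 12 m/s
Using W = (1/2)*m*(v^2 - v0^2)
v^2 = 12^2 = 144
v0^2 = 2^2 = 4
v^2 - v0^2 = 144 - 4 = 140
W = (1/2)*10*140 = 700 J

700 J


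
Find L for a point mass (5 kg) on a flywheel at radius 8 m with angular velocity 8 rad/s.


Given: m = 5 kg, r = 8 m, omega = 8 rad/s
For a point mass: I = m*r^2
I = 5*8^2 = 5*64 = 320
L = I*omega = 320*8
L = 2560 kg*m^2/s

2560 kg*m^2/s


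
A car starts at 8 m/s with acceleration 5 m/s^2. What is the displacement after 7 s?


Given: v0 = 8 m/s, a = 5 m/s^2, t = 7 s
Using s = v0*t + (1/2)*a*t^2
s = 8*7 + (1/2)*5*7^2
s = 56 + (1/2)*245
s = 56 + 245/2
s = 357/2

357/2 m


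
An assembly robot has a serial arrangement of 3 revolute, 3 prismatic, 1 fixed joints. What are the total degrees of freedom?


Given: serial robot with 3 revolute, 3 prismatic, 1 fixed joints
DOF contribution per joint type: revolute=1, prismatic=1, spherical=3, fixed=0
DOF = 3*1 + 3*1 + 1*0
DOF = 6

6


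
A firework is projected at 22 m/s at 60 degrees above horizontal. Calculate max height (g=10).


Given: v0 = 22 m/s, theta = 60 deg, g = 10 m/s^2
sin^2(60) = 3/4
Using H = v0^2 * sin^2(theta) / (2*g)
H = 22^2 * 3/4 / (2*10)
H = 484 * 3/4 / 20
H = 363 / 20
H = 363/20 m

363/20 m


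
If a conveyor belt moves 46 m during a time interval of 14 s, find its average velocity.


Given: distance d = 46 m, time t = 14 s
Using v = d / t
v = 46 / 14
v = 23/7 m/s

23/7 m/s


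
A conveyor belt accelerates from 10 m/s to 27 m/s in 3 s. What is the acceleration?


Given: initial velocity v0 = 10 m/s, final velocity v = 27 m/s, time t = 3 s
Using a = (v - v0) / t
a = (27 - 10) / 3
a = 17 / 3
a = 17/3 m/s^2

17/3 m/s^2


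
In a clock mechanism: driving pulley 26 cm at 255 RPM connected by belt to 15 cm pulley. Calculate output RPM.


Given: D1 = 26 cm, w1 = 255 RPM, D2 = 15 cm
Using D1*w1 = D2*w2
w2 = D1*w1 / D2
w2 = 26*255 / 15
w2 = 6630 / 15
w2 = 442 RPM

442 RPM


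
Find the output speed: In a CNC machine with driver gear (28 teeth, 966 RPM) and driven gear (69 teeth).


Given: N1 = 28 teeth, w1 = 966 RPM, N2 = 69 teeth
Using N1*w1 = N2*w2
w2 = N1*w1 / N2
w2 = 28*966 / 69
w2 = 27048 / 69
w2 = 392 RPM

392 RPM


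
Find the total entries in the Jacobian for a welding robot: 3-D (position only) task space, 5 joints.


Given: task space dimension = 3, joints = 5
Jacobian is a 3 x 5 matrix
Total entries = rows * columns
Total = 3 * 5
Total = 15

15


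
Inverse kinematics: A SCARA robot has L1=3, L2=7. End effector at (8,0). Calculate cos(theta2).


Given: L1 = 3, L2 = 7, target (x, y) = (8, 0)
Using cos(theta2) = (x^2 + y^2 - L1^2 - L2^2) / (2*L1*L2)
x^2 + y^2 = 8^2 + 0 = 64
L1^2 + L2^2 = 9 + 49 = 58
Numerator = 64 - 58 = 6
Denominator = 2*3*7 = 42
cos(theta2) = 6/42 = 1/7

1/7


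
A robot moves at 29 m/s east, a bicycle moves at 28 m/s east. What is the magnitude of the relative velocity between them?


Given: v_A = 29 m/s east, v_B = 28 m/s east
Both move in the same direction; relative speed = |v_A - v_B|
|29 - 28| = |1|
= 1 m/s

1 m/s


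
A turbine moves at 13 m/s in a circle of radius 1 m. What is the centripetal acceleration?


Given: v = 13 m/s, r = 1 m
Using a_c = v^2 / r
a_c = 13^2 / 1
a_c = 169 / 1
a_c = 169 m/s^2

169 m/s^2


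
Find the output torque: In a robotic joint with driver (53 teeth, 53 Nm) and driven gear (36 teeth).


Given: N1 = 53, N2 = 36, T1 = 53 Nm
Using T2/T1 = N2/N1
T2 = T1 * N2 / N1
T2 = 53 * 36 / 53
T2 = 1908 / 53
T2 = 36 Nm

36 Nm


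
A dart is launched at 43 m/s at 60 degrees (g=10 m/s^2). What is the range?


Given: v0 = 43 m/s, theta = 60 deg, g = 10 m/s^2
sin(2*60) = sin(120) = sqrt(3)/2
Using R = v0^2 * sin(2*theta) / g
R = 43^2 * (sqrt(3)/2) / 10
R = 1849 * sqrt(3) / 20
R = 1849/20*sqrt(3) m

1849/20*sqrt(3) m


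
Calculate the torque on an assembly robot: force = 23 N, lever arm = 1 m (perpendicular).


Given: F = 23 N, r = 1 m, angle = 90 deg (perpendicular)
Using tau = F * r * sin(90)
sin(90) = 1
tau = 23 * 1 * 1
tau = 23 Nm

23 Nm


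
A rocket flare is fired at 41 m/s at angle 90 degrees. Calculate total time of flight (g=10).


Given: v0 = 41 m/s, theta = 90 deg, g = 10 m/s^2
sin(90) = 1
Using T = 2*v0*sin(theta) / g
T = 2*41*1 / 10
T = 82 / 10
T = 41/5 s

41/5 s


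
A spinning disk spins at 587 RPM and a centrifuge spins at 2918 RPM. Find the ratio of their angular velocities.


Given: RPM_A = 587, RPM_B = 2918
omega = 2*pi*RPM/60, so omega_A/omega_B = RPM_A / RPM_B
omega_A/omega_B = 587 / 2918
omega_A/omega_B = 587/2918

587/2918


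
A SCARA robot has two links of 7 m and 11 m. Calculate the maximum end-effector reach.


Given: L1 = 7 m, L2 = 11 m
For a 2-link planar arm, max reach = L1 + L2 (fully extended)
Max reach = 7 + 11
Max reach = 18 m

18 m


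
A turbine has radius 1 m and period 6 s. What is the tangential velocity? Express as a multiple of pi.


Given: radius r = 1 m, period T = 6 s
Using v = 2*pi*r / T
v = 2*pi*1 / 6
v = 2*pi / 6
v = 1/3*pi m/s

1/3*pi m/s


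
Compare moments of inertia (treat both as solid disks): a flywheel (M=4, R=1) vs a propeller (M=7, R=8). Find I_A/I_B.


Given: M1=4 kg, R1=1 m, M2=7 kg, R2=8 m
For a disk: I = (1/2)*M*R^2, so I_A/I_B = (M1*R1^2)/(M2*R2^2)
M1*R1^2 = 4*1 = 4
M2*R2^2 = 7*64 = 448
I_A/I_B = 4/448 = 1/112

1/112


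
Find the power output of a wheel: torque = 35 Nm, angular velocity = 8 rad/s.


Given: tau = 35 Nm, omega = 8 rad/s
Using P = tau * omega
P = 35 * 8
P = 280 W

280 W


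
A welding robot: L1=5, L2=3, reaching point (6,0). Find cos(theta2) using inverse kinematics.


Given: L1 = 5, L2 = 3, target (x, y) = (6, 0)
Using cos(theta2) = (x^2 + y^2 - L1^2 - L2^2) / (2*L1*L2)
x^2 + y^2 = 6^2 + 0 = 36
L1^2 + L2^2 = 25 + 9 = 34
Numerator = 36 - 34 = 2
Denominator = 2*5*3 = 30
cos(theta2) = 2/30 = 1/15

1/15


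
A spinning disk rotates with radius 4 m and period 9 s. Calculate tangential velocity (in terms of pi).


Given: radius r = 4 m, period T = 9 s
Using v = 2*pi*r / T
v = 2*pi*4 / 9
v = 8*pi / 9
v = 8/9*pi m/s

8/9*pi m/s


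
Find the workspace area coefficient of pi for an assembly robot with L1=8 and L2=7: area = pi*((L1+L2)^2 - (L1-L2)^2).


Given: L1 = 8, L2 = 7
(L1+L2)^2 = (15)^2 = 225
(L1-L2)^2 = (1)^2 = 1
Difference = 225 - 1 = 224
This equals 4*L1*L2 = 4*8*7 = 224
Workspace area = 224*pi

224


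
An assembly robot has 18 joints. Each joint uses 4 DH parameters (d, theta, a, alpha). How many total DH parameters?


Given: 18 joints, 4 DH parameters per joint (d, theta, a, alpha)
Total DH parameters = number_of_joints * 4
Total = 18 * 4
Total = 72

72


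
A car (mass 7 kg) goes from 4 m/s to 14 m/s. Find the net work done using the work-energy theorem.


Given: m = 7 kg, v0 = 4 m/s, v = 14 m/s
Using W = (1/2)*m*(v^2 - v0^2)
v^2 = 14^2 = 196
v0^2 = 4^2 = 16
v^2 - v0^2 = 196 - 16 = 180
W = (1/2)*7*180 = 630 J

630 J


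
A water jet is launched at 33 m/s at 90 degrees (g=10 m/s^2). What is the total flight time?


Given: v0 = 33 m/s, theta = 90 deg, g = 10 m/s^2
sin(90) = 1
Using T = 2*v0*sin(theta) / g
T = 2*33*1 / 10
T = 66 / 10
T = 33/5 s

33/5 s


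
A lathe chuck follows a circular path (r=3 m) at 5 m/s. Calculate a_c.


Given: v = 5 m/s, r = 3 m
Using a_c = v^2 / r
a_c = 5^2 / 3
a_c = 25 / 3
a_c = 25/3 m/s^2

25/3 m/s^2


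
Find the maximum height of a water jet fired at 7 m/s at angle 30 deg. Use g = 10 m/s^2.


Given: v0 = 7 m/s, theta = 30 deg, g = 10 m/s^2
sin^2(30) = 1/4
Using H = v0^2 * sin^2(theta) / (2*g)
H = 7^2 * 1/4 / (2*10)
H = 49 * 1/4 / 20
H = 49/4 / 20
H = 49/80 m

49/80 m


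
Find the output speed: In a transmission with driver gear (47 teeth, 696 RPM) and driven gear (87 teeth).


Given: N1 = 47 teeth, w1 = 696 RPM, N2 = 87 teeth
Using N1*w1 = N2*w2
w2 = N1*w1 / N2
w2 = 47*696 / 87
w2 = 32712 / 87
w2 = 376 RPM

376 RPM


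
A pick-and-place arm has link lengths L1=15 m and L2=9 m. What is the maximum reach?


Given: L1 = 15 m, L2 = 9 m
For a 2-link planar arm, max reach = L1 + L2 (fully extended)
Max reach = 15 + 9
Max reach = 24 m

24 m


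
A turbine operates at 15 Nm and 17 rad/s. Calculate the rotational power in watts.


Given: tau = 15 Nm, omega = 17 rad/s
Using P = tau * omega
P = 15 * 17
P = 255 W

255 W


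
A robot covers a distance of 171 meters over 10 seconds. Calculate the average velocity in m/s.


Given: distance d = 171 m, time t = 10 s
Using v = d / t
v = 171 / 10
v = 171/10 m/s

171/10 m/s


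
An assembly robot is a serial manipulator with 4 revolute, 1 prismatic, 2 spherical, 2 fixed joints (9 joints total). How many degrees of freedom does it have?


Given: serial robot with 4 revolute, 1 prismatic, 2 spherical, 2 fixed joints
DOF contribution per joint type: revolute=1, prismatic=1, spherical=3, fixed=0
DOF = 4*1 + 1*1 + 2*3 + 2*0
DOF = 11

11


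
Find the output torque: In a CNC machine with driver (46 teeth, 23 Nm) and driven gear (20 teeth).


Given: N1 = 46, N2 = 20, T1 = 23 Nm
Using T2/T1 = N2/N1
T2 = T1 * N2 / N1
T2 = 23 * 20 / 46
T2 = 460 / 46
T2 = 10 Nm

10 Nm


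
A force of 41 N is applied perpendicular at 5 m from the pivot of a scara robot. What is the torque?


Given: F = 41 N, r = 5 m, angle = 90 deg (perpendicular)
Using tau = F * r * sin(90)
sin(90) = 1
tau = 41 * 5 * 1
tau = 205 Nm

205 Nm


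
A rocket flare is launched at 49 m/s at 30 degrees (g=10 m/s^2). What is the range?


Given: v0 = 49 m/s, theta = 30 deg, g = 10 m/s^2
sin(2*30) = sin(60) = sqrt(3)/2
Using R = v0^2 * sin(2*theta) / g
R = 49^2 * (sqrt(3)/2) / 10
R = 2401 * sqrt(3) / 20
R = 2401/20*sqrt(3) m

2401/20*sqrt(3) m


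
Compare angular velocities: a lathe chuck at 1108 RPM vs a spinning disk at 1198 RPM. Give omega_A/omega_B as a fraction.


Given: RPM_A = 1108, RPM_B = 1198
omega = 2*pi*RPM/60, so omega_A/omega_B = RPM_A / RPM_B
omega_A/omega_B = 1108 / 1198
omega_A/omega_B = 554/599

554/599


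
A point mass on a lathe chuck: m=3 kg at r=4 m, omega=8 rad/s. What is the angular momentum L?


Given: m = 3 kg, r = 4 m, omega = 8 rad/s
For a point mass: I = m*r^2
I = 3*4^2 = 3*16 = 48
L = I*omega = 48*8
L = 384 kg*m^2/s

384 kg*m^2/s


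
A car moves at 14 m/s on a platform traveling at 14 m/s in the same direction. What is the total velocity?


Given: object velocity = 14 m/s, platform velocity = 14 m/s (same direction)
Using classical velocity addition: v_total = v_object + v_platform
v_total = 14 + 14
v_total = 28 m/s

28 m/s


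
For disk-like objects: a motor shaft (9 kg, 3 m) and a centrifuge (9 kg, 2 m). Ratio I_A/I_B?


Given: M1=9 kg, R1=3 m, M2=9 kg, R2=2 m
For a disk: I = (1/2)*M*R^2, so I_A/I_B = (M1*R1^2)/(M2*R2^2)
M1*R1^2 = 9*9 = 81
M2*R2^2 = 9*4 = 36
I_A/I_B = 81/36 = 9/4

9/4


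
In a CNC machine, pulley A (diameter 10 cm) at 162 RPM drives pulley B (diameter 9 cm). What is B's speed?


Given: D1 = 10 cm, w1 = 162 RPM, D2 = 9 cm
Using D1*w1 = D2*w2
w2 = D1*w1 / D2
w2 = 10*162 / 9
w2 = 1620 / 9
w2 = 180 RPM

180 RPM


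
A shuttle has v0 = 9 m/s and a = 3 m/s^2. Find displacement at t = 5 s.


Given: v0 = 9 m/s, a = 3 m/s^2, t = 5 s
Using s = v0*t + (1/2)*a*t^2
s = 9*5 + (1/2)*3*5^2
s = 45 + (1/2)*75
s = 45 + 75/2
s = 165/2

165/2 m


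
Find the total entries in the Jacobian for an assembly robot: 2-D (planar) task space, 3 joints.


Given: task space dimension = 2, joints = 3
Jacobian is a 2 x 3 matrix
Total entries = rows * columns
Total = 2 * 3
Total = 6

6


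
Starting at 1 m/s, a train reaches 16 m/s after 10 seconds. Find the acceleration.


Given: initial velocity v0 = 1 m/s, final velocity v = 16 m/s, time t = 10 s
Using a = (v - v0) / t
a = (16 - 1) / 10
a = 15 / 10
a = 3/2 m/s^2

3/2 m/s^2


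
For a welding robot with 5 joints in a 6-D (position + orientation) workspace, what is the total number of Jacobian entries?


Given: task space dimension = 6, joints = 5
Jacobian is a 6 x 5 matrix
Total entries = rows * columns
Total = 6 * 5
Total = 30

30


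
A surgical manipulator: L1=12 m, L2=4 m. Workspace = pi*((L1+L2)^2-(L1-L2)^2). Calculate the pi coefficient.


Given: L1 = 12, L2 = 4
(L1+L2)^2 = (16)^2 = 256
(L1-L2)^2 = (8)^2 = 64
Difference = 256 - 64 = 192
This equals 4*L1*L2 = 4*12*4 = 192
Workspace area = 192*pi

192


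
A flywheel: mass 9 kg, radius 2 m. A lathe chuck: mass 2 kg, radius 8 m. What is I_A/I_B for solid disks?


Given: M1=9 kg, R1=2 m, M2=2 kg, R2=8 m
For a disk: I = (1/2)*M*R^2, so I_A/I_B = (M1*R1^2)/(M2*R2^2)
M1*R1^2 = 9*4 = 36
M2*R2^2 = 2*64 = 128
I_A/I_B = 36/128 = 9/32

9/32


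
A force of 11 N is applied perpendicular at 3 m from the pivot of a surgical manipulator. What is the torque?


Given: F = 11 N, r = 3 m, angle = 90 deg (perpendicular)
Using tau = F * r * sin(90)
sin(90) = 1
tau = 11 * 3 * 1
tau = 33 Nm

33 Nm


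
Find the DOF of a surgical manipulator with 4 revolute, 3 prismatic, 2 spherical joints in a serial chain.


Given: serial robot with 4 revolute, 3 prismatic, 2 spherical joints
DOF contribution per joint type: revolute=1, prismatic=1, spherical=3, fixed=0
DOF = 4*1 + 3*1 + 2*3
DOF = 13

13


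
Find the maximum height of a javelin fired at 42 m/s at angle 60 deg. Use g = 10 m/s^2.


Given: v0 = 42 m/s, theta = 60 deg, g = 10 m/s^2
sin^2(60) = 3/4
Using H = v0^2 * sin^2(theta) / (2*g)
H = 42^2 * 3/4 / (2*10)
H = 1764 * 3/4 / 20
H = 1323 / 20
H = 1323/20 m

1323/20 m


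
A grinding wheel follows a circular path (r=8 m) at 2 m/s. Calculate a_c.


Given: v = 2 m/s, r = 8 m
Using a_c = v^2 / r
a_c = 2^2 / 8
a_c = 4 / 8
a_c = 1/2 m/s^2

1/2 m/s^2


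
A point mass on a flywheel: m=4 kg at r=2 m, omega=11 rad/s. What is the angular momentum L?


Given: m = 4 kg, r = 2 m, omega = 11 rad/s
For a point mass: I = m*r^2
I = 4*2^2 = 4*4 = 16
L = I*omega = 16*11
L = 176 kg*m^2/s

176 kg*m^2/s


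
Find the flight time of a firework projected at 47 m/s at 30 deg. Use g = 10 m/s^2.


Given: v0 = 47 m/s, theta = 30 deg, g = 10 m/s^2
sin(30) = 1/2
Using T = 2*v0*sin(theta) / g
T = 2*47*1/2 / 10
T = 47 / 10
T = 47/10 s

47/10 s


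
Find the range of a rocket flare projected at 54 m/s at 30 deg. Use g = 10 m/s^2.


Given: v0 = 54 m/s, theta = 30 deg, g = 10 m/s^2
sin(2*30) = sin(60) = sqrt(3)/2
Using R = v0^2 * sin(2*theta) / g
R = 54^2 * (sqrt(3)/2) / 10
R = 2916 * sqrt(3) / 20
R = 729/5*sqrt(3) m

729/5*sqrt(3) m


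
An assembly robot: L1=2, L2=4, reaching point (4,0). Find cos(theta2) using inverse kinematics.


Given: L1 = 2, L2 = 4, target (x, y) = (4, 0)
Using cos(theta2) = (x^2 + y^2 - L1^2 - L2^2) / (2*L1*L2)
x^2 + y^2 = 4^2 + 0 = 16
L1^2 + L2^2 = 4 + 16 = 20
Numerator = 16 - 20 = -4
Denominator = 2*2*4 = 16
cos(theta2) = -4/16 = -1/4

-1/4


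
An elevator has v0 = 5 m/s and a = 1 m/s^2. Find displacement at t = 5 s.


Given: v0 = 5 m/s, a = 1 m/s^2, t = 5 s
Using s = v0*t + (1/2)*a*t^2
s = 5*5 + (1/2)*1*5^2
s = 25 + (1/2)*25
s = 25 + 25/2
s = 75/2

75/2 m


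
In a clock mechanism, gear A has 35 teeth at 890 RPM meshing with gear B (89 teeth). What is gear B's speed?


Given: N1 = 35 teeth, w1 = 890 RPM, N2 = 89 teeth
Using N1*w1 = N2*w2
w2 = N1*w1 / N2
w2 = 35*890 / 89
w2 = 31150 / 89
w2 = 350 RPM

350 RPM


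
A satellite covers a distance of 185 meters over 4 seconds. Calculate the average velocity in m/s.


Given: distance d = 185 m, time t = 4 s
Using v = d / t
v = 185 / 4
v = 185/4 m/s

185/4 m/s


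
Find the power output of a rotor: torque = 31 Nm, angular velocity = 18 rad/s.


Given: tau = 31 Nm, omega = 18 rad/s
Using P = tau * omega
P = 31 * 18
P = 558 W

558 W


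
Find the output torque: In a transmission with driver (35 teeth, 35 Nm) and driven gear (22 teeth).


Given: N1 = 35, N2 = 22, T1 = 35 Nm
Using T2/T1 = N2/N1
T2 = T1 * N2 / N1
T2 = 35 * 22 / 35
T2 = 770 / 35
T2 = 22 Nm

22 Nm


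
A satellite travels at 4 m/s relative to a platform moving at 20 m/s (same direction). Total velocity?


Given: object velocity = 4 m/s, platform velocity = 20 m/s (same direction)
Using classical velocity addition: v_total = v_object + v_platform
v_total = 4 + 20
v_total = 24 m/s

24 m/s


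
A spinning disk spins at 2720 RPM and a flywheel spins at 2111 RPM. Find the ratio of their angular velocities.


Given: RPM_A = 2720, RPM_B = 2111
omega = 2*pi*RPM/60, so omega_A/omega_B = RPM_A / RPM_B
omega_A/omega_B = 2720 / 2111
omega_A/omega_B = 2720/2111

2720/2111


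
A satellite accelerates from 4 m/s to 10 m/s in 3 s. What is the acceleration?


Given: initial velocity v0 = 4 m/s, final velocity v = 10 m/s, time t = 3 s
Using a = (v - v0) / t
a = (10 - 4) / 3
a = 6 / 3
a = 2 m/s^2

2 m/s^2


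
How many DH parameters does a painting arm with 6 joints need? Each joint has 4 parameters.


Given: 6 joints, 4 DH parameters per joint (d, theta, a, alpha)
Total DH parameters = number_of_joints * 4
Total = 6 * 4
Total = 24

24


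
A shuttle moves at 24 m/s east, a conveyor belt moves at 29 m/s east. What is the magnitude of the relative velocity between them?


Given: v_A = 24 m/s east, v_B = 29 m/s east
Both move in the same direction; relative speed = |v_A - v_B|
|24 - 29| = |-5|
= 5 m/s

5 m/s


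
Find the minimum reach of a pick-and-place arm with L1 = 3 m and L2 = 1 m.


Given: L1 = 3 m, L2 = 1 m
For a 2-link planar arm, min reach = |L1 - L2| (second link folded back)
Min reach = |3 - 1|
Min reach = 2 m

2 m


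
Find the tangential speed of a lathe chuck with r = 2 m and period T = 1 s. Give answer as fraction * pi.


Given: radius r = 2 m, period T = 1 s
Using v = 2*pi*r / T
v = 2*pi*2 / 1
v = 4*pi / 1
v = 4*pi m/s

4*pi m/s


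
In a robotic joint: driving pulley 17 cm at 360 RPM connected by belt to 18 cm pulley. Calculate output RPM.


Given: D1 = 17 cm, w1 = 360 RPM, D2 = 18 cm
Using D1*w1 = D2*w2
w2 = D1*w1 / D2
w2 = 17*360 / 18
w2 = 6120 / 18
w2 = 340 RPM

340 RPM


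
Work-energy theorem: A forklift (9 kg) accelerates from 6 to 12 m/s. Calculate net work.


Given: m = 9 kg, v0 = 6 m/s, v = 12 m/s
Using W = (1/2)*m*(v^2 - v0^2)
v^2 = 12^2 = 144
v0^2 = 6^2 = 36
v^2 - v0^2 = 144 - 36 = 108
W = (1/2)*9*108 = 486 J

486 J


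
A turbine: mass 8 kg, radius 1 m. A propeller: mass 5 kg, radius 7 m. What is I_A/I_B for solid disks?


Given: M1=8 kg, R1=1 m, M2=5 kg, R2=7 m
For a disk: I = (1/2)*M*R^2, so I_A/I_B = (M1*R1^2)/(M2*R2^2)
M1*R1^2 = 8*1 = 8
M2*R2^2 = 5*49 = 245
I_A/I_B = 8/245 = 8/245

8/245


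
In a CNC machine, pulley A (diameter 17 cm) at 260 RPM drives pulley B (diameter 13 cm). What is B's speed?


Given: D1 = 17 cm, w1 = 260 RPM, D2 = 13 cm
Using D1*w1 = D2*w2
w2 = D1*w1 / D2
w2 = 17*260 / 13
w2 = 4420 / 13
w2 = 340 RPM

340 RPM


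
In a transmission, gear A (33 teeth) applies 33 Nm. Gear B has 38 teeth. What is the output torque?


Given: N1 = 33, N2 = 38, T1 = 33 Nm
Using T2/T1 = N2/N1
T2 = T1 * N2 / N1
T2 = 33 * 38 / 33
T2 = 1254 / 33
T2 = 38 Nm

38 Nm


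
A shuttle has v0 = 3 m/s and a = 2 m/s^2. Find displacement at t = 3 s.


Given: v0 = 3 m/s, a = 2 m/s^2, t = 3 s
Using s = v0*t + (1/2)*a*t^2
s = 3*3 + (1/2)*2*3^2
s = 9 + (1/2)*18
s = 9 + 9
s = 18

18 m


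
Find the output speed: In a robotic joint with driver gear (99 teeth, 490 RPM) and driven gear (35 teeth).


Given: N1 = 99 teeth, w1 = 490 RPM, N2 = 35 teeth
Using N1*w1 = N2*w2
w2 = N1*w1 / N2
w2 = 99*490 / 35
w2 = 48510 / 35
w2 = 1386 RPM

1386 RPM


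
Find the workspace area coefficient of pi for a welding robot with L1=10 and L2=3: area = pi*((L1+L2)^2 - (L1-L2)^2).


Given: L1 = 10, L2 = 3
(L1+L2)^2 = (13)^2 = 169
(L1-L2)^2 = (7)^2 = 49
Difference = 169 - 49 = 120
This equals 4*L1*L2 = 4*10*3 = 120
Workspace area = 120*pi

120


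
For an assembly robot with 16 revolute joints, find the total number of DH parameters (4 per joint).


Given: 16 joints, 4 DH parameters per joint (d, theta, a, alpha)
Total DH parameters = number_of_joints * 4
Total = 16 * 4
Total = 64

64


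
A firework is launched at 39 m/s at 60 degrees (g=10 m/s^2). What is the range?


Given: v0 = 39 m/s, theta = 60 deg, g = 10 m/s^2
sin(2*60) = sin(120) = sqrt(3)/2
Using R = v0^2 * sin(2*theta) / g
R = 39^2 * (sqrt(3)/2) / 10
R = 1521 * sqrt(3) / 20
R = 1521/20*sqrt(3) m

1521/20*sqrt(3) m


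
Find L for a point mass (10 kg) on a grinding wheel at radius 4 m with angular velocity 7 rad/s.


Given: m = 10 kg, r = 4 m, omega = 7 rad/s
For a point mass: I = m*r^2
I = 10*4^2 = 10*16 = 160
L = I*omega = 160*7
L = 1120 kg*m^2/s

1120 kg*m^2/s


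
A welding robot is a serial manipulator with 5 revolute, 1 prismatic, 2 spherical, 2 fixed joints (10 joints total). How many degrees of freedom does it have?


Given: serial robot with 5 revolute, 1 prismatic, 2 spherical, 2 fixed joints
DOF contribution per joint type: revolute=1, prismatic=1, spherical=3, fixed=0
DOF = 5*1 + 1*1 + 2*3 + 2*0
DOF = 12

12


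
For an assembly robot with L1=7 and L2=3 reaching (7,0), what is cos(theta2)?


Given: L1 = 7, L2 = 3, target (x, y) = (7, 0)
Using cos(theta2) = (x^2 + y^2 - L1^2 - L2^2) / (2*L1*L2)
x^2 + y^2 = 7^2 + 0 = 49
L1^2 + L2^2 = 49 + 9 = 58
Numerator = 49 - 58 = -9
Denominator = 2*7*3 = 42
cos(theta2) = -9/42 = -3/14

-3/14


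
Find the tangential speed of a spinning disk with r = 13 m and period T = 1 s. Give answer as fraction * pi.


Given: radius r = 13 m, period T = 1 s
Using v = 2*pi*r / T
v = 2*pi*13 / 1
v = 26*pi / 1
v = 26*pi m/s

26*pi m/s


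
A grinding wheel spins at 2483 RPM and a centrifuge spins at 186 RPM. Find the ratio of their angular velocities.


Given: RPM_A = 2483, RPM_B = 186
omega = 2*pi*RPM/60, so omega_A/omega_B = RPM_A / RPM_B
omega_A/omega_B = 2483 / 186
omega_A/omega_B = 2483/186

2483/186


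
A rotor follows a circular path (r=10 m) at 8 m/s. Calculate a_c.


Given: v = 8 m/s, r = 10 m
Using a_c = v^2 / r
a_c = 8^2 / 10
a_c = 64 / 10
a_c = 32/5 m/s^2

32/5 m/s^2


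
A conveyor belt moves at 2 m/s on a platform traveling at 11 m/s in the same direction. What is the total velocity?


Given: object velocity = 2 m/s, platform velocity = 11 m/s (same direction)
Using classical velocity addition: v_total = v_object + v_platform
v_total = 2 + 11
v_total = 13 m/s

13 m/s


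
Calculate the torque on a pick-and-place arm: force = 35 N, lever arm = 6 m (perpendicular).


Given: F = 35 N, r = 6 m, angle = 90 deg (perpendicular)
Using tau = F * r * sin(90)
sin(90) = 1
tau = 35 * 6 * 1
tau = 210 Nm

210 Nm


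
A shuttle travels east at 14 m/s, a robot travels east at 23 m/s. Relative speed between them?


Given: v_A = 14 m/s east, v_B = 23 m/s east
Both move in the same direction; relative speed = |v_A - v_B|
|14 - 23| = |-9|
= 9 m/s

9 m/s


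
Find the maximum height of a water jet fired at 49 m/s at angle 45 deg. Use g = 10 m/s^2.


Given: v0 = 49 m/s, theta = 45 deg, g = 10 m/s^2
sin^2(45) = 1/2
Using H = v0^2 * sin^2(theta) / (2*g)
H = 49^2 * 1/2 / (2*10)
H = 2401 * 1/2 / 20
H = 2401/2 / 20
H = 2401/40 m

2401/40 m


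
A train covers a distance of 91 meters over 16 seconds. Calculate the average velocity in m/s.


Given: distance d = 91 m, time t = 16 s
Using v = d / t
v = 91 / 16
v = 91/16 m/s

91/16 m/s


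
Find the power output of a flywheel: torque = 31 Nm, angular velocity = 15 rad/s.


Given: tau = 31 Nm, omega = 15 rad/s
Using P = tau * omega
P = 31 * 15
P = 465 W

465 W


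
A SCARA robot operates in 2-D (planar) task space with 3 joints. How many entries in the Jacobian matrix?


Given: task space dimension = 2, joints = 3
Jacobian is a 2 x 3 matrix
Total entries = rows * columns
Total = 2 * 3
Total = 6

6


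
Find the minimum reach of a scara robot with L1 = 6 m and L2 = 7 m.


Given: L1 = 6 m, L2 = 7 m
For a 2-link planar arm, min reach = |L1 - L2| (second link folded back)
Min reach = |6 - 7|
Min reach = 1 m

1 m


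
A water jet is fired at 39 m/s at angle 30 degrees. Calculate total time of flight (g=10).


Given: v0 = 39 m/s, theta = 30 deg, g = 10 m/s^2
sin(30) = 1/2
Using T = 2*v0*sin(theta) / g
T = 2*39*1/2 / 10
T = 39 / 10
T = 39/10 s

39/10 s


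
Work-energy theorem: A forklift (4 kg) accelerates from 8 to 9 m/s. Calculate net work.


Given: m = 4 kg, v0 = 8 m/s, v = 9 m/s
Using W = (1/2)*m*(v^2 - v0^2)
v^2 = 9^2 = 81
v0^2 = 8^2 = 64
v^2 - v0^2 = 81 - 64 = 17
W = (1/2)*4*17 = 34 J

34 J


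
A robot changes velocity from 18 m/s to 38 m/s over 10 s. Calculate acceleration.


Given: initial velocity v0 = 18 m/s, final velocity v = 38 m/s, time t = 10 s
Using a = (v - v0) / t
a = (38 - 18) / 10
a = 20 / 10
a = 2 m/s^2

2 m/s^2


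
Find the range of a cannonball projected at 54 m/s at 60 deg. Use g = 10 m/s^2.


Given: v0 = 54 m/s, theta = 60 deg, g = 10 m/s^2
sin(2*60) = sin(120) = sqrt(3)/2
Using R = v0^2 * sin(2*theta) / g
R = 54^2 * (sqrt(3)/2) / 10
R = 2916 * sqrt(3) / 20
R = 729/5*sqrt(3) m

729/5*sqrt(3) m


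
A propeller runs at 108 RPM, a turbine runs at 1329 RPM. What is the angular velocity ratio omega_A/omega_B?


Given: RPM_A = 108, RPM_B = 1329
omega = 2*pi*RPM/60, so omega_A/omega_B = RPM_A / RPM_B
omega_A/omega_B = 108 / 1329
omega_A/omega_B = 36/443

36/443


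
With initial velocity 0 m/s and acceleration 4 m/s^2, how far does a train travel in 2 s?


Given: v0 = 0 m/s, a = 4 m/s^2, t = 2 s
Using s = v0*t + (1/2)*a*t^2
s = 0*2 + (1/2)*4*2^2
s = 0 + (1/2)*16
s = 0 + 8
s = 8

8 m


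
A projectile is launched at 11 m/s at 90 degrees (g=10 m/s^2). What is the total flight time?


Given: v0 = 11 m/s, theta = 90 deg, g = 10 m/s^2
sin(90) = 1
Using T = 2*v0*sin(theta) / g
T = 2*11*1 / 10
T = 22 / 10
T = 11/5 s

11/5 s


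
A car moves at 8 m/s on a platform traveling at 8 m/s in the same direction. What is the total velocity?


Given: object velocity = 8 m/s, platform velocity = 8 m/s (same direction)
Using classical velocity addition: v_total = v_object + v_platform
v_total = 8 + 8
v_total = 16 m/s

16 m/s


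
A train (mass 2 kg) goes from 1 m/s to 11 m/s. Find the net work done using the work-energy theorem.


Given: m = 2 kg, v0 = 1 m/s, v = 11 m/s
Using W = (1/2)*m*(v^2 - v0^2)
v^2 = 11^2 = 121
v0^2 = 1^2 = 1
v^2 - v0^2 = 121 - 1 = 120
W = (1/2)*2*120 = 120 J

120 J


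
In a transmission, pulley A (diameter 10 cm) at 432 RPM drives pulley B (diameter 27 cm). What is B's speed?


Given: D1 = 10 cm, w1 = 432 RPM, D2 = 27 cm
Using D1*w1 = D2*w2
w2 = D1*w1 / D2
w2 = 10*432 / 27
w2 = 4320 / 27
w2 = 160 RPM

160 RPM


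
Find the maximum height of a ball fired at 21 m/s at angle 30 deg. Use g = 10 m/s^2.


Given: v0 = 21 m/s, theta = 30 deg, g = 10 m/s^2
sin^2(30) = 1/4
Using H = v0^2 * sin^2(theta) / (2*g)
H = 21^2 * 1/4 / (2*10)
H = 441 * 1/4 / 20
H = 441/4 / 20
H = 441/80 m

441/80 m


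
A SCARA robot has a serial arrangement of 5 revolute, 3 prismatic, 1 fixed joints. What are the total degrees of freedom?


Given: serial robot with 5 revolute, 3 prismatic, 1 fixed joints
DOF contribution per joint type: revolute=1, prismatic=1, spherical=3, fixed=0
DOF = 5*1 + 3*1 + 1*0
DOF = 8

8


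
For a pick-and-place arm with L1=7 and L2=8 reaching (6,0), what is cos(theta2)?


Given: L1 = 7, L2 = 8, target (x, y) = (6, 0)
Using cos(theta2) = (x^2 + y^2 - L1^2 - L2^2) / (2*L1*L2)
x^2 + y^2 = 6^2 + 0 = 36
L1^2 + L2^2 = 49 + 64 = 113
Numerator = 36 - 113 = -77
Denominator = 2*7*8 = 112
cos(theta2) = -77/112 = -11/16

-11/16


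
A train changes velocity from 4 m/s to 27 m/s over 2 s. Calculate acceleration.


Given: initial velocity v0 = 4 m/s, final velocity v = 27 m/s, time t = 2 s
Using a = (v - v0) / t
a = (27 - 4) / 2
a = 23 / 2
a = 23/2 m/s^2

23/2 m/s^2


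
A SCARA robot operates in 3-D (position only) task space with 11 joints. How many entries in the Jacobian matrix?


Given: task space dimension = 3, joints = 11
Jacobian is a 3 x 11 matrix
Total entries = rows * columns
Total = 3 * 11
Total = 33

33


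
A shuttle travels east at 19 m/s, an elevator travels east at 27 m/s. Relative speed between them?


Given: v_A = 19 m/s east, v_B = 27 m/s east
Both move in the same direction; relative speed = |v_A - v_B|
|19 - 27| = |-8|
= 8 m/s

8 m/s


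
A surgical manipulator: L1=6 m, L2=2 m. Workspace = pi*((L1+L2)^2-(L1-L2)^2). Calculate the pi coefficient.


Given: L1 = 6, L2 = 2
(L1+L2)^2 = (8)^2 = 64
(L1-L2)^2 = (4)^2 = 16
Difference = 64 - 16 = 48
This equals 4*L1*L2 = 4*6*2 = 48
Workspace area = 48*pi

48


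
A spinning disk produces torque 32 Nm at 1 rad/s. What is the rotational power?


Given: tau = 32 Nm, omega = 1 rad/s
Using P = tau * omega
P = 32 * 1
P = 32 W

32 W


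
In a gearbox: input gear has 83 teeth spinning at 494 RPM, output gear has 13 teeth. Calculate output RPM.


Given: N1 = 83 teeth, w1 = 494 RPM, N2 = 13 teeth
Using N1*w1 = N2*w2
w2 = N1*w1 / N2
w2 = 83*494 / 13
w2 = 41002 / 13
w2 = 3154 RPM

3154 RPM
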